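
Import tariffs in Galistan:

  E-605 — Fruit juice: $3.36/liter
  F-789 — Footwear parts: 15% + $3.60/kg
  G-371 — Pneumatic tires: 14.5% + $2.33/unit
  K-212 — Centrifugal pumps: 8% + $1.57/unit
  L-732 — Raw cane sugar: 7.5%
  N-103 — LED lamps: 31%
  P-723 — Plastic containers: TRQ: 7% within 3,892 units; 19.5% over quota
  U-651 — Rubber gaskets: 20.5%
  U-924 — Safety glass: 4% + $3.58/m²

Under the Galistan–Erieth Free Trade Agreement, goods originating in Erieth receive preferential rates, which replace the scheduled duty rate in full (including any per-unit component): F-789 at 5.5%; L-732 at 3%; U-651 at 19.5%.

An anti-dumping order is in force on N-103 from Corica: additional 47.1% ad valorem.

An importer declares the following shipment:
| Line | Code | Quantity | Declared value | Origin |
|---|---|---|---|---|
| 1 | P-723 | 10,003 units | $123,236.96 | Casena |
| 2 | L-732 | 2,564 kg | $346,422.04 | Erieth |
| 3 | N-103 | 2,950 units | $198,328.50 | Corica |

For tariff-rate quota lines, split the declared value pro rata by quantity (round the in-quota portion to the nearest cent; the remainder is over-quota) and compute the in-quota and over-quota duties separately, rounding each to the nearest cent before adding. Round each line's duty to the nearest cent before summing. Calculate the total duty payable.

Line 1 (P-723, Casena, 10,003 units, $123,236.96):
Code P-723 is under a tariff-rate quota (threshold 3,892 units). In-quota: 3,892 units at 7%; over-quota: 6,111 units at 19.5%.
Pro-rata value split: in-quota = $123,236.96 × 3,892/10,003 = $47,949.44; over-quota = $123,236.96 − $47,949.44 = $75,287.52.
In-quota duty = $47,949.44 × 7% = $3,356.46. Over-quota duty = $75,287.52 × 19.5% = $14,681.07.
Line duty = $3,356.46 + $14,681.07 = $18,037.53.
Line 2 (L-732, Erieth, 2,564 kg, $346,422.04):
Base rate for L-732 is 7.5%.
Origin Erieth qualifies under the Galistan–Erieth agreement and L-732 is covered: preferential rate 3% applies instead.
Duty = $346,422.04 × 3% = $10,392.66.
Line 3 (N-103, Corica, 2,950 units, $198,328.50):
Base rate for N-103 is 31%.
Additional duty on N-103 from Corica: +47.1%. Applied ad valorem rate: 31% + 47.1% = 78.1%.
Duty = $198,328.50 × 78.1% = $154,894.56.
Total = $18,037.53 + $10,392.66 + $154,894.56 = $183,324.75.

$183,324.75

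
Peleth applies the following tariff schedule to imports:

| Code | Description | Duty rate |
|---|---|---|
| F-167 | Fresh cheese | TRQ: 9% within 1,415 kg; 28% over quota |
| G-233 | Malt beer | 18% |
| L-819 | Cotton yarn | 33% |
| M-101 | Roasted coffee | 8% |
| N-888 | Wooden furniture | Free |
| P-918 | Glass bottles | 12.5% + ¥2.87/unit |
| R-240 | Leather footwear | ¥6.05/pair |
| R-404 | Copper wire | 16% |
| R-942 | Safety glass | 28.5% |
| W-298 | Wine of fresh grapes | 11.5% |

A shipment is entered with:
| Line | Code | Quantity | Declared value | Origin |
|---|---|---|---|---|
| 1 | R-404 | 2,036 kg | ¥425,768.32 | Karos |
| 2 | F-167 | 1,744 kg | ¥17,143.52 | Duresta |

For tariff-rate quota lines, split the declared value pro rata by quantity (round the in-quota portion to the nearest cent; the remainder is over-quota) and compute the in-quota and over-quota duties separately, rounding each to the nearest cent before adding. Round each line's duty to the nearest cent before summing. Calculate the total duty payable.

Line 1 (R-404, Karos, 2,036 kg, ¥425,768.32):
Base rate for R-404 is 16%.
Duty = ¥425,768.32 × 16% = ¥68,122.93.
Line 2 (F-167, Duresta, 1,744 kg, ¥17,143.52):
Code F-167 is under a tariff-rate quota (threshold 1,415 kg). In-quota: 1,415 kg at 9%; over-quota: 329 kg at 28%.
Pro-rata value split: in-quota = ¥17,143.52 × 1,415/1,744 = ¥13,909.45; over-quota = ¥17,143.52 − ¥13,909.45 = ¥3,234.07.
In-quota duty = ¥13,909.45 × 9% = ¥1,251.85. Over-quota duty = ¥3,234.07 × 28% = ¥905.54.
Line duty = ¥1,251.85 + ¥905.54 = ¥2,157.39.
Total = ¥68,122.93 + ¥2,157.39 = ¥70,280.32.

¥70,280.32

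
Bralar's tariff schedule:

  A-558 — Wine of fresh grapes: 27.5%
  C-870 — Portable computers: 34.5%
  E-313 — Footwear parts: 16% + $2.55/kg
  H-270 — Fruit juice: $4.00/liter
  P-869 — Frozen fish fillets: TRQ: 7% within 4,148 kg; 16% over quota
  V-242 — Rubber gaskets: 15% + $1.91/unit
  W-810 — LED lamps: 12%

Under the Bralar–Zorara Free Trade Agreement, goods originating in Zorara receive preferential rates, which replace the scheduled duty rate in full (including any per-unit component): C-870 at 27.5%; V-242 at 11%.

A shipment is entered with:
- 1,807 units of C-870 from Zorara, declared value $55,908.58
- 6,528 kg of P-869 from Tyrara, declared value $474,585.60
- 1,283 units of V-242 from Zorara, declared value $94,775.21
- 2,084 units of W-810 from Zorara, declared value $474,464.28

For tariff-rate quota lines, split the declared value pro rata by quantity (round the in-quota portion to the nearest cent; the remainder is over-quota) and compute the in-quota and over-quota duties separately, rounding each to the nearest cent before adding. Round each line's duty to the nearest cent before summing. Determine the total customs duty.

$131,529.17

Line 1 (C-870, Zorara, 1,807 units, $55,908.58):
Base rate for C-870 is 34.5%.
Origin Zorara qualifies under the Bralar–Zorara agreement and C-870 is covered: preferential rate 27.5% applies instead.
Duty = $55,908.58 × 27.5% = $15,374.86.
Line 2 (P-869, Tyrara, 6,528 kg, $474,585.60):
Code P-869 is under a tariff-rate quota (threshold 4,148 kg). In-quota: 4,148 kg at 7%; over-quota: 2,380 kg at 16%.
Pro-rata value split: in-quota = $474,585.60 × 4,148/6,528 = $301,559.60; over-quota = $474,585.60 − $301,559.60 = $173,026.00.
In-quota duty = $301,559.60 × 7% = $21,109.17. Over-quota duty = $173,026.00 × 16% = $27,684.16.
Line duty = $21,109.17 + $27,684.16 = $48,793.33.
Line 3 (V-242, Zorara, 1,283 units, $94,775.21):
Base rate for V-242 is 15% + $1.91/unit.
Origin Zorara qualifies under the Bralar–Zorara agreement and V-242 is covered: preferential rate 11% applies instead.
Duty = $94,775.21 × 11% = $10,425.27.
Line 4 (W-810, Zorara, 2,084 units, $474,464.28):
Base rate for W-810 is 12%.
Origin Zorara is the FTA partner but W-810 is not on the preference list; base rate stands.
Duty = $474,464.28 × 12% = $56,935.71.
Total = $15,374.86 + $48,793.33 + $10,425.27 + $56,935.71 = $131,529.17.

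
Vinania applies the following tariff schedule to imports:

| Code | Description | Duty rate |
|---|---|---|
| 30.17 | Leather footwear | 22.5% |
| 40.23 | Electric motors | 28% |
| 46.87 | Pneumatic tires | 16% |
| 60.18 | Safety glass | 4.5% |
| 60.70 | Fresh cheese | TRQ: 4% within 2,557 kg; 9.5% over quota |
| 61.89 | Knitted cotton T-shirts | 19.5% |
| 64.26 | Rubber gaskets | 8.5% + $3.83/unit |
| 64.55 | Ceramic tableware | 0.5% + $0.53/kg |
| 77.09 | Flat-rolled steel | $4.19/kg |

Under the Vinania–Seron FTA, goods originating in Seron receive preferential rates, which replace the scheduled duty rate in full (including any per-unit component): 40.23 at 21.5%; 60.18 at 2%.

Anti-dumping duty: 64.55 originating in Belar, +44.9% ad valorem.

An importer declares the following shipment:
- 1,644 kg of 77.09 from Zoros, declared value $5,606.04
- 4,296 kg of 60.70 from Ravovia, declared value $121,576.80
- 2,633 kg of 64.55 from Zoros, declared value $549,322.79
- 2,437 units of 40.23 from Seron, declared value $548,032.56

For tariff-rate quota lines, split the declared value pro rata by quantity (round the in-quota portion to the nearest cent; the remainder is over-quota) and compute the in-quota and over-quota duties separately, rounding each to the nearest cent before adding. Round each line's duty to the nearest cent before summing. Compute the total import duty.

$136,427.28

Line 1 (77.09, Zoros, 1,644 kg, $5,606.04):
Base rate for 77.09 is $4.19/kg.
Duty = 1,644 × $4.19 = $6,888.36.
Line 2 (60.70, Ravovia, 4,296 kg, $121,576.80):
Code 60.70 is under a tariff-rate quota (threshold 2,557 kg). In-quota: 2,557 kg at 4%; over-quota: 1,739 kg at 9.5%.
Pro-rata value split: in-quota = $121,576.80 × 2,557/4,296 = $72,363.10; over-quota = $121,576.80 − $72,363.10 = $49,213.70.
In-quota duty = $72,363.10 × 4% = $2,894.52. Over-quota duty = $49,213.70 × 9.5% = $4,675.30.
Line duty = $2,894.52 + $4,675.30 = $7,569.82.
Line 3 (64.55, Zoros, 2,633 kg, $549,322.79):
Base rate for 64.55 is 0.5% + $0.53/kg.
The additional-duty order on 64.55 targets Belar, not Zoros; it does not apply.
Duty = $549,322.79 × 0.5% + 2,633 × $0.53 = $4,142.10.
Line 4 (40.23, Seron, 2,437 units, $548,032.56):
Base rate for 40.23 is 28%.
Origin Seron qualifies under the Vinania–Seron agreement and 40.23 is covered: preferential rate 21.5% applies instead.
Duty = $548,032.56 × 21.5% = $117,827.00.
Total = $6,888.36 + $7,569.82 + $4,142.10 + $117,827.00 = $136,427.28.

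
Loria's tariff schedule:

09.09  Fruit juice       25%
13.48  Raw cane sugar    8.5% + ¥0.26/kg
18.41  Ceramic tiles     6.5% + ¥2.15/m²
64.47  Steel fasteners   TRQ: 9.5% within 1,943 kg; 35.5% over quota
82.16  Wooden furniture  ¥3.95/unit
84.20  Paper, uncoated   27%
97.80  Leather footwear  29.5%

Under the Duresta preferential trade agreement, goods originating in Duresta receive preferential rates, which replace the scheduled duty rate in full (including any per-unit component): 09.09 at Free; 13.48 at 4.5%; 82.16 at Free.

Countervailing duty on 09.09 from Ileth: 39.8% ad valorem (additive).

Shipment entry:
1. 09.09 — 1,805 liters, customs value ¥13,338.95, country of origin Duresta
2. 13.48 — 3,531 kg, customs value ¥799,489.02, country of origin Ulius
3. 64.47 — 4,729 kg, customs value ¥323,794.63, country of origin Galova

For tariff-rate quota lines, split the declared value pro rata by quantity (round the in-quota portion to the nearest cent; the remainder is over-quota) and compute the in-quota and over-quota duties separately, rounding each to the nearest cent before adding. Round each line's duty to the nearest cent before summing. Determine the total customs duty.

¥149,232.04

Line 1 (09.09, Duresta, 1,805 liters, ¥13,338.95):
Base rate for 09.09 is 25%.
Origin Duresta qualifies under the Loria–Duresta agreement and 09.09 is covered: preferential rate Free applies instead.
The additional-duty order on 09.09 targets Ileth, not Duresta; it does not apply.
Duty = ¥13,338.95 × 0% = ¥0.00.
Line 2 (13.48, Ulius, 3,531 kg, ¥799,489.02):
Base rate for 13.48 is 8.5% + ¥0.26/kg.
13.48 has an FTA preferential rate, but origin Ulius is not Duresta; base rate stands.
Duty = ¥799,489.02 × 8.5% + 3,531 × ¥0.26 = ¥68,874.63.
Line 3 (64.47, Galova, 4,729 kg, ¥323,794.63):
Code 64.47 is under a tariff-rate quota (threshold 1,943 kg). In-quota: 1,943 kg at 9.5%; over-quota: 2,786 kg at 35.5%.
Pro-rata value split: in-quota = ¥323,794.63 × 1,943/4,729 = ¥133,037.21; over-quota = ¥323,794.63 − ¥133,037.21 = ¥190,757.42.
In-quota duty = ¥133,037.21 × 9.5% = ¥12,638.53. Over-quota duty = ¥190,757.42 × 35.5% = ¥67,718.88.
Line duty = ¥12,638.53 + ¥67,718.88 = ¥80,357.41.
Total = ¥0.00 + ¥68,874.63 + ¥80,357.41 = ¥149,232.04.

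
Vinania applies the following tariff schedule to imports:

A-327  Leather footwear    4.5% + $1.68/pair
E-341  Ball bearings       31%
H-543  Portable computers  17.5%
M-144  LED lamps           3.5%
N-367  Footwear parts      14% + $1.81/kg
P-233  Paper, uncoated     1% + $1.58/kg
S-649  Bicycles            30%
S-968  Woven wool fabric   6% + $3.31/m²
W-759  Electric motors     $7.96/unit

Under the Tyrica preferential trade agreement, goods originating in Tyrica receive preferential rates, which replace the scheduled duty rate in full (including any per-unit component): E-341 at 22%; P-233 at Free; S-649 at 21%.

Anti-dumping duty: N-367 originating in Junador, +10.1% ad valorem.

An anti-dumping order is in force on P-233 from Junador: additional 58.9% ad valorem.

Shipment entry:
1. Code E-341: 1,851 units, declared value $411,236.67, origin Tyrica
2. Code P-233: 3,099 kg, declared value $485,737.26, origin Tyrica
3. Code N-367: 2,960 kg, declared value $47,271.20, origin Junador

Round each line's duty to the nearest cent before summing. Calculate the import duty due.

Line 1 (E-341, Tyrica, 1,851 units, $411,236.67):
Base rate for E-341 is 31%.
Origin Tyrica qualifies under the Vinania–Tyrica agreement and E-341 is covered: preferential rate 22% applies instead.
Duty = $411,236.67 × 22% = $90,472.07.
Line 2 (P-233, Tyrica, 3,099 kg, $485,737.26):
Base rate for P-233 is 1% + $1.58/kg.
Origin Tyrica qualifies under the Vinania–Tyrica agreement and P-233 is covered: preferential rate Free applies instead.
The additional-duty order on P-233 targets Junador, not Tyrica; it does not apply.
Duty = $485,737.26 × 0% = $0.00.
Line 3 (N-367, Junador, 2,960 kg, $47,271.20):
Base rate for N-367 is 14% + $1.81/kg.
Additional duty on N-367 from Junador: +10.1%. Applied ad valorem rate: 14% + 10.1% = 24.1%.
Duty = $47,271.20 × 24.1% + 2,960 × $1.81 = $16,749.96.
Total = $90,472.07 + $0.00 + $16,749.96 = $107,222.03.

$107,222.03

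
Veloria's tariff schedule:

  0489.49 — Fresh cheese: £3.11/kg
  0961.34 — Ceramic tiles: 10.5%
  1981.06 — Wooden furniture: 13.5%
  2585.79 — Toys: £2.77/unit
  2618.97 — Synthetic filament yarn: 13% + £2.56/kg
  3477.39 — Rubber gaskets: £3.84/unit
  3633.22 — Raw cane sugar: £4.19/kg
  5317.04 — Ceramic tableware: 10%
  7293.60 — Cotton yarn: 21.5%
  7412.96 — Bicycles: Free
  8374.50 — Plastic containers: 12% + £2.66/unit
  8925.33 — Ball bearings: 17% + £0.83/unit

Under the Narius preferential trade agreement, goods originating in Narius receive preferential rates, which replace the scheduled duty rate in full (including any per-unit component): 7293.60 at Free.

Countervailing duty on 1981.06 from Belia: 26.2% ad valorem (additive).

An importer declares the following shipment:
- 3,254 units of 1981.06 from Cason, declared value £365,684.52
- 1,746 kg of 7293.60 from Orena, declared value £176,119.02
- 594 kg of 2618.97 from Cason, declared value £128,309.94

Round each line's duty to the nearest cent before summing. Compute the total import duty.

£105,433.93

Line 1 (1981.06, Cason, 3,254 units, £365,684.52):
Base rate for 1981.06 is 13.5%.
The additional-duty order on 1981.06 targets Belia, not Cason; it does not apply.
Duty = £365,684.52 × 13.5% = £49,367.41.
Line 2 (7293.60, Orena, 1,746 kg, £176,119.02):
Base rate for 7293.60 is 21.5%.
7293.60 has an FTA preferential rate, but origin Orena is not Narius; base rate stands.
Duty = £176,119.02 × 21.5% = £37,865.59.
Line 3 (2618.97, Cason, 594 kg, £128,309.94):
Base rate for 2618.97 is 13% + £2.56/kg.
Duty = £128,309.94 × 13% + 594 × £2.56 = £18,200.93.
Total = £49,367.41 + £37,865.59 + £18,200.93 = £105,433.93.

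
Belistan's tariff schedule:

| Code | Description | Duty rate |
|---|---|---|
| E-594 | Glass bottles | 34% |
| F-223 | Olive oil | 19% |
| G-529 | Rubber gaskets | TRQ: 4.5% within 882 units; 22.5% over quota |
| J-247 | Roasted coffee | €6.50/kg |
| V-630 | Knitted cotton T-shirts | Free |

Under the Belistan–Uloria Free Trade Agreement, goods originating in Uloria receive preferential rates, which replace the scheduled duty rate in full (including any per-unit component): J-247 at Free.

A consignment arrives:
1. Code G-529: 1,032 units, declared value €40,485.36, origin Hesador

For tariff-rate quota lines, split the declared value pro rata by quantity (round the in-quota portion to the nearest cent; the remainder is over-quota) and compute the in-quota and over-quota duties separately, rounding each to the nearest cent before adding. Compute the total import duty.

€2,881.05

Line 1 (G-529, Hesador, 1,032 units, €40,485.36):
Code G-529 is under a tariff-rate quota (threshold 882 units). In-quota: 882 units at 4.5%; over-quota: 150 units at 22.5%.
Pro-rata value split: in-quota = €40,485.36 × 882/1,032 = €34,600.86; over-quota = €40,485.36 − €34,600.86 = €5,884.50.
In-quota duty = €34,600.86 × 4.5% = €1,557.04. Over-quota duty = €5,884.50 × 22.5% = €1,324.01.
Line duty = €1,557.04 + €1,324.01 = €2,881.05.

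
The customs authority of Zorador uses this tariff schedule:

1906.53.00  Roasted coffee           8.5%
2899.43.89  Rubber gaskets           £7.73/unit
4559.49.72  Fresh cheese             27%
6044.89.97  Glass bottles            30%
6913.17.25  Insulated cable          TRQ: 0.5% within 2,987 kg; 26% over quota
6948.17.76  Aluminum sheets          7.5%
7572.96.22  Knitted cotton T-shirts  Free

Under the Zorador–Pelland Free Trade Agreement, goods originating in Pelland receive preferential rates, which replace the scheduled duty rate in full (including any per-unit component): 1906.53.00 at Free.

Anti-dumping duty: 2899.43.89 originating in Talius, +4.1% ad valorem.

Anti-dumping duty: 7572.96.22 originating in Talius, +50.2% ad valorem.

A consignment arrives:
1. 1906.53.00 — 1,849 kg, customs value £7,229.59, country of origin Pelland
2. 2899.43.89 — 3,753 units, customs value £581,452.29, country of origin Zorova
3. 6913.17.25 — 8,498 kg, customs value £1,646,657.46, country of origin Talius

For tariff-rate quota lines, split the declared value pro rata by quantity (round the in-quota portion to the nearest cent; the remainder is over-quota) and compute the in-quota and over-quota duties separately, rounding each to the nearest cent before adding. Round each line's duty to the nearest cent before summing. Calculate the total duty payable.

£309,549.92

Line 1 (1906.53.00, Pelland, 1,849 kg, £7,229.59):
Base rate for 1906.53.00 is 8.5%.
Origin Pelland qualifies under the Zorador–Pelland agreement and 1906.53.00 is covered: preferential rate Free applies instead.
Duty = £7,229.59 × 0% = £0.00.
Line 2 (2899.43.89, Zorova, 3,753 units, £581,452.29):
Base rate for 2899.43.89 is £7.73/unit.
The additional-duty order on 2899.43.89 targets Talius, not Zorova; it does not apply.
Duty = 3,753 × £7.73 = £29,010.69.
Line 3 (6913.17.25, Talius, 8,498 kg, £1,646,657.46):
Code 6913.17.25 is under a tariff-rate quota (threshold 2,987 kg). In-quota: 2,987 kg at 0.5%; over-quota: 5,511 kg at 26%.
Pro-rata value split: in-quota = £1,646,657.46 × 2,987/8,498 = £578,790.99; over-quota = £1,646,657.46 − £578,790.99 = £1,067,866.47.
In-quota duty = £578,790.99 × 0.5% = £2,893.95. Over-quota duty = £1,067,866.47 × 26% = £277,645.28.
Line duty = £2,893.95 + £277,645.28 = £280,539.23.
Total = £0.00 + £29,010.69 + £280,539.23 = £309,549.92.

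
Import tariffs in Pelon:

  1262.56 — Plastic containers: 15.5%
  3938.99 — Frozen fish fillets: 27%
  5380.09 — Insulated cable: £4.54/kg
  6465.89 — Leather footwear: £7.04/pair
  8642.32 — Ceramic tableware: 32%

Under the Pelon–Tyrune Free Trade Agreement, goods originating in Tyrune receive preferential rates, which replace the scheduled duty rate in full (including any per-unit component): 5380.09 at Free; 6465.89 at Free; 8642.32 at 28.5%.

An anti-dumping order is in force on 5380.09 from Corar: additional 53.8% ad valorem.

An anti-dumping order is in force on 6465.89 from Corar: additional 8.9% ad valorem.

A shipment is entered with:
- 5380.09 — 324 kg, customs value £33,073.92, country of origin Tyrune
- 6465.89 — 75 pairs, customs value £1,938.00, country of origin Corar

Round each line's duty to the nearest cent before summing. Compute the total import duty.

£700.48

Line 1 (5380.09, Tyrune, 324 kg, £33,073.92):
Base rate for 5380.09 is £4.54/kg.
Origin Tyrune qualifies under the Pelon–Tyrune agreement and 5380.09 is covered: preferential rate Free applies instead.
The additional-duty order on 5380.09 targets Corar, not Tyrune; it does not apply.
Duty = £33,073.92 × 0% = £0.00.
Line 2 (6465.89, Corar, 75 pairs, £1,938.00):
Base rate for 6465.89 is £7.04/pair.
6465.89 has an FTA preferential rate, but origin Corar is not Tyrune; base rate stands.
Additional duty on 6465.89 from Corar: +8.9% ad valorem. Applied ad valorem rate = 8.9%.
Duty = £1,938.00 × 8.9% + 75 × £7.04 = £700.48.
Total = £0.00 + £700.48 = £700.48.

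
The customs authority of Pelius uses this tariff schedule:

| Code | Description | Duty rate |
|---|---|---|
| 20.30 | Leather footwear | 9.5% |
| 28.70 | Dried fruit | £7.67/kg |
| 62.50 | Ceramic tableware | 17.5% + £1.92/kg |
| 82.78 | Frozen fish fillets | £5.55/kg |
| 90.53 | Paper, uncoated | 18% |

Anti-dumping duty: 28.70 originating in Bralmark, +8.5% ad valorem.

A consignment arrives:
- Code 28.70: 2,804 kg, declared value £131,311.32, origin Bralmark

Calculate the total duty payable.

£32,668.14

Line 1 (28.70, Bralmark, 2,804 kg, £131,311.32):
Base rate for 28.70 is £7.67/kg.
Additional duty on 28.70 from Bralmark: +8.5% ad valorem. Applied ad valorem rate = 8.5%.
Duty = £131,311.32 × 8.5% + 2,804 × £7.67 = £32,668.14.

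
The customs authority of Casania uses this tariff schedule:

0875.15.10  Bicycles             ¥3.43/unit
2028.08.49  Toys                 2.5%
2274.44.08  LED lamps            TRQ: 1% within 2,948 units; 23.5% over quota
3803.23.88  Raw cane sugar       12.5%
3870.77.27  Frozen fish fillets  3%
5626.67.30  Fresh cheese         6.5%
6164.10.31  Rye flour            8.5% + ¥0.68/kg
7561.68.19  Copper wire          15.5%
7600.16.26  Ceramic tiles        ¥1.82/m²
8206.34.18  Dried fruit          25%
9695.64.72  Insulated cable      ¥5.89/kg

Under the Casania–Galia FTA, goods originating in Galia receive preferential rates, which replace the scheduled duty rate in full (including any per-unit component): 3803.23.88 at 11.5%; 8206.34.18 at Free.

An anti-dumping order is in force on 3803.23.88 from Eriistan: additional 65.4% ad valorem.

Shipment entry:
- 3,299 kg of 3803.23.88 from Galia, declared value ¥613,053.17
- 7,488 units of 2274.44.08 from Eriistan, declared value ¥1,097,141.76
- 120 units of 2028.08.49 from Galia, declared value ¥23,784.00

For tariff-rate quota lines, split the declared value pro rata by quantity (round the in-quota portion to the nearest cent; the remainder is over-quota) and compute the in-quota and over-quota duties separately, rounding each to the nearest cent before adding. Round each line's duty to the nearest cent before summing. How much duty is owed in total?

¥231,737.31

Line 1 (3803.23.88, Galia, 3,299 kg, ¥613,053.17):
Base rate for 3803.23.88 is 12.5%.
Origin Galia qualifies under the Casania–Galia agreement and 3803.23.88 is covered: preferential rate 11.5% applies instead.
The additional-duty order on 3803.23.88 targets Eriistan, not Galia; it does not apply.
Duty = ¥613,053.17 × 11.5% = ¥70,501.11.
Line 2 (2274.44.08, Eriistan, 7,488 units, ¥1,097,141.76):
Code 2274.44.08 is under a tariff-rate quota (threshold 2,948 units). In-quota: 2,948 units at 1%; over-quota: 4,540 units at 23.5%.
Pro-rata value split: in-quota = ¥1,097,141.76 × 2,948/7,488 = ¥431,940.96; over-quota = ¥1,097,141.76 − ¥431,940.96 = ¥665,200.80.
In-quota duty = ¥431,940.96 × 1% = ¥4,319.41. Over-quota duty = ¥665,200.80 × 23.5% = ¥156,322.19.
Line duty = ¥4,319.41 + ¥156,322.19 = ¥160,641.60.
Line 3 (2028.08.49, Galia, 120 units, ¥23,784.00):
Base rate for 2028.08.49 is 2.5%.
Origin Galia is the FTA partner but 2028.08.49 is not on the preference list; base rate stands.
Duty = ¥23,784.00 × 2.5% = ¥594.60.
Total = ¥70,501.11 + ¥160,641.60 + ¥594.60 = ¥231,737.31.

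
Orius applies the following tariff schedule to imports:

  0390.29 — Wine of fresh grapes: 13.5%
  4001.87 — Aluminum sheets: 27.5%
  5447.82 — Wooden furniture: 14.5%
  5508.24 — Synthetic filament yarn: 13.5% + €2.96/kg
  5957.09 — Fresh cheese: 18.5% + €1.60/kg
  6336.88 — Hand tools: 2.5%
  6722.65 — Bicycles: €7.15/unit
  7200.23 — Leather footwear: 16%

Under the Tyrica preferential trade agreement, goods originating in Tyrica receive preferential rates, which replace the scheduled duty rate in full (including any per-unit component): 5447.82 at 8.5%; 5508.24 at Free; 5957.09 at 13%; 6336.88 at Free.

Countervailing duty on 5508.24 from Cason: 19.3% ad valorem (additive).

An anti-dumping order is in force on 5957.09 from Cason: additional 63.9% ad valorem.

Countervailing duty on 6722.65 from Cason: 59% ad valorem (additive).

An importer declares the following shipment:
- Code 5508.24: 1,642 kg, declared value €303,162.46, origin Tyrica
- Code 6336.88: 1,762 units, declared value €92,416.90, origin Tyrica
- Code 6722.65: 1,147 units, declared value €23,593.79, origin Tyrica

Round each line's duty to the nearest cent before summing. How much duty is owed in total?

Line 1 (5508.24, Tyrica, 1,642 kg, €303,162.46):
Base rate for 5508.24 is 13.5% + €2.96/kg.
Origin Tyrica qualifies under the Orius–Tyrica agreement and 5508.24 is covered: preferential rate Free applies instead.
The additional-duty order on 5508.24 targets Cason, not Tyrica; it does not apply.
Duty = €303,162.46 × 0% = €0.00.
Line 2 (6336.88, Tyrica, 1,762 units, €92,416.90):
Base rate for 6336.88 is 2.5%.
Origin Tyrica qualifies under the Orius–Tyrica agreement and 6336.88 is covered: preferential rate Free applies instead.
Duty = €92,416.90 × 0% = €0.00.
Line 3 (6722.65, Tyrica, 1,147 units, €23,593.79):
Base rate for 6722.65 is €7.15/unit.
Origin Tyrica is the FTA partner but 6722.65 is not on the preference list; base rate stands.
The additional-duty order on 6722.65 targets Cason, not Tyrica; it does not apply.
Duty = 1,147 × €7.15 = €8,201.05.
Total = €0.00 + €0.00 + €8,201.05 = €8,201.05.

€8,201.05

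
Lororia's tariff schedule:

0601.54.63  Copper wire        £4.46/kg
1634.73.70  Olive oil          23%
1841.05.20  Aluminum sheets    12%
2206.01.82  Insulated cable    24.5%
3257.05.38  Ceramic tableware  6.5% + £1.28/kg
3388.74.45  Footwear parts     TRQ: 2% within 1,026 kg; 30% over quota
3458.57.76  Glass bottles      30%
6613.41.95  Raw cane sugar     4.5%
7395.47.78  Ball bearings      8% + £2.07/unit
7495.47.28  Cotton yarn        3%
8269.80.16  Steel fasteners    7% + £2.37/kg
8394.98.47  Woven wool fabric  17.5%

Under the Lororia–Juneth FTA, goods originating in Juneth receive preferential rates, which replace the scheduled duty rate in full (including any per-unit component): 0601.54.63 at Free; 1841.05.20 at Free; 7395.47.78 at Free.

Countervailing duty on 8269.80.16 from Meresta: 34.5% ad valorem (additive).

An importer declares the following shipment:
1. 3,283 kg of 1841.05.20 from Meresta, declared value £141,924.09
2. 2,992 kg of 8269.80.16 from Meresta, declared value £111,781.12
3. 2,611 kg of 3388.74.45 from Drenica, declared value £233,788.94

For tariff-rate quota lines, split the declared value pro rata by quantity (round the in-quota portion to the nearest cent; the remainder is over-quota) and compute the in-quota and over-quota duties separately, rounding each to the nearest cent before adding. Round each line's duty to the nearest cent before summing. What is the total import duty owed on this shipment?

Line 1 (1841.05.20, Meresta, 3,283 kg, £141,924.09):
Base rate for 1841.05.20 is 12%.
1841.05.20 has an FTA preferential rate, but origin Meresta is not Juneth; base rate stands.
Duty = £141,924.09 × 12% = £17,030.89.
Line 2 (8269.80.16, Meresta, 2,992 kg, £111,781.12):
Base rate for 8269.80.16 is 7% + £2.37/kg.
Additional duty on 8269.80.16 from Meresta: +34.5%. Applied ad valorem rate: 7% + 34.5% = 41.5%.
Duty = £111,781.12 × 41.5% + 2,992 × £2.37 = £53,480.20.
Line 3 (3388.74.45, Drenica, 2,611 kg, £233,788.94):
Code 3388.74.45 is under a tariff-rate quota (threshold 1,026 kg). In-quota: 1,026 kg at 2%; over-quota: 1,585 kg at 30%.
Pro-rata value split: in-quota = £233,788.94 × 1,026/2,611 = £91,868.04; over-quota = £233,788.94 − £91,868.04 = £141,920.90.
In-quota duty = £91,868.04 × 2% = £1,837.36. Over-quota duty = £141,920.90 × 30% = £42,576.27.
Line duty = £1,837.36 + £42,576.27 = £44,413.63.
Total = £17,030.89 + £53,480.20 + £44,413.63 = £114,924.72.

£114,924.72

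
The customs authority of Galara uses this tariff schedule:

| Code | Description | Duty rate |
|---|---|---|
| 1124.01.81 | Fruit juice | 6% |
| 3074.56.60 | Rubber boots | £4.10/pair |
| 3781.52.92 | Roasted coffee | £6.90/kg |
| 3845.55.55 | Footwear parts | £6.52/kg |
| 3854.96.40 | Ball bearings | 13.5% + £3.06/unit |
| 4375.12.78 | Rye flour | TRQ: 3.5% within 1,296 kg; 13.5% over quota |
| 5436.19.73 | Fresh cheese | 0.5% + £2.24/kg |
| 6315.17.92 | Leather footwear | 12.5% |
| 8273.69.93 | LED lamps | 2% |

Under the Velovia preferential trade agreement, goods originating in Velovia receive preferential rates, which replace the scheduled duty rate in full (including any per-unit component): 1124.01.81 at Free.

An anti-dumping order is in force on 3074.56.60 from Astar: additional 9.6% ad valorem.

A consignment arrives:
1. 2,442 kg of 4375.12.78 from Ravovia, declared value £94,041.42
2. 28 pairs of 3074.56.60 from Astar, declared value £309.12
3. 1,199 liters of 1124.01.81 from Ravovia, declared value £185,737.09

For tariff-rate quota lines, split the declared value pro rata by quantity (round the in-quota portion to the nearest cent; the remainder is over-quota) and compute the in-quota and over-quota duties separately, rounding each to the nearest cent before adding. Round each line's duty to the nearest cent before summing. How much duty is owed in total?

Line 1 (4375.12.78, Ravovia, 2,442 kg, £94,041.42):
Code 4375.12.78 is under a tariff-rate quota (threshold 1,296 kg). In-quota: 1,296 kg at 3.5%; over-quota: 1,146 kg at 13.5%.
Pro-rata value split: in-quota = £94,041.42 × 1,296/2,442 = £49,908.96; over-quota = £94,041.42 − £49,908.96 = £44,132.46.
In-quota duty = £49,908.96 × 3.5% = £1,746.81. Over-quota duty = £44,132.46 × 13.5% = £5,957.88.
Line duty = £1,746.81 + £5,957.88 = £7,704.69.
Line 2 (3074.56.60, Astar, 28 pairs, £309.12):
Base rate for 3074.56.60 is £4.10/pair.
Additional duty on 3074.56.60 from Astar: +9.6% ad valorem. Applied ad valorem rate = 9.6%.
Duty = £309.12 × 9.6% + 28 × £4.10 = £144.48.
Line 3 (1124.01.81, Ravovia, 1,199 liters, £185,737.09):
Base rate for 1124.01.81 is 6%.
1124.01.81 has an FTA preferential rate, but origin Ravovia is not Velovia; base rate stands.
Duty = £185,737.09 × 6% = £11,144.23.
Total = £7,704.69 + £144.48 + £11,144.23 = £18,993.40.

£18,993.40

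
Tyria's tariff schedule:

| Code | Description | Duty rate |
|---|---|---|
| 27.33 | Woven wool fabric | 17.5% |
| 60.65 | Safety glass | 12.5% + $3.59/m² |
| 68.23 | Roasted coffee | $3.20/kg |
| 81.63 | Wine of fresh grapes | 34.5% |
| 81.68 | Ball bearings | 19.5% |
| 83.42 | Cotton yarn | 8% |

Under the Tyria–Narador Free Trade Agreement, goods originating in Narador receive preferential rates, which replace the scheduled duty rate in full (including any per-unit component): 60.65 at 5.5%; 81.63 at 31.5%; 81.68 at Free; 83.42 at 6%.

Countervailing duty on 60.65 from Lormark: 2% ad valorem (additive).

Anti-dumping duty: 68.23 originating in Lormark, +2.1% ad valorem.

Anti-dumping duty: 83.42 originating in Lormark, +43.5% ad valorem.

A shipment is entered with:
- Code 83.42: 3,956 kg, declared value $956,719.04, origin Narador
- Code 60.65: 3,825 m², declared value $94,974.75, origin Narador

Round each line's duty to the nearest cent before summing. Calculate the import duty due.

$62,626.75

Line 1 (83.42, Narador, 3,956 kg, $956,719.04):
Base rate for 83.42 is 8%.
Origin Narador qualifies under the Tyria–Narador agreement and 83.42 is covered: preferential rate 6% applies instead.
The additional-duty order on 83.42 targets Lormark, not Narador; it does not apply.
Duty = $956,719.04 × 6% = $57,403.14.
Line 2 (60.65, Narador, 3,825 m², $94,974.75):
Base rate for 60.65 is 12.5% + $3.59/m².
Origin Narador qualifies under the Tyria–Narador agreement and 60.65 is covered: preferential rate 5.5% applies instead.
The additional-duty order on 60.65 targets Lormark, not Narador; it does not apply.
Duty = $94,974.75 × 5.5% = $5,223.61.
Total = $57,403.14 + $5,223.61 = $62,626.75.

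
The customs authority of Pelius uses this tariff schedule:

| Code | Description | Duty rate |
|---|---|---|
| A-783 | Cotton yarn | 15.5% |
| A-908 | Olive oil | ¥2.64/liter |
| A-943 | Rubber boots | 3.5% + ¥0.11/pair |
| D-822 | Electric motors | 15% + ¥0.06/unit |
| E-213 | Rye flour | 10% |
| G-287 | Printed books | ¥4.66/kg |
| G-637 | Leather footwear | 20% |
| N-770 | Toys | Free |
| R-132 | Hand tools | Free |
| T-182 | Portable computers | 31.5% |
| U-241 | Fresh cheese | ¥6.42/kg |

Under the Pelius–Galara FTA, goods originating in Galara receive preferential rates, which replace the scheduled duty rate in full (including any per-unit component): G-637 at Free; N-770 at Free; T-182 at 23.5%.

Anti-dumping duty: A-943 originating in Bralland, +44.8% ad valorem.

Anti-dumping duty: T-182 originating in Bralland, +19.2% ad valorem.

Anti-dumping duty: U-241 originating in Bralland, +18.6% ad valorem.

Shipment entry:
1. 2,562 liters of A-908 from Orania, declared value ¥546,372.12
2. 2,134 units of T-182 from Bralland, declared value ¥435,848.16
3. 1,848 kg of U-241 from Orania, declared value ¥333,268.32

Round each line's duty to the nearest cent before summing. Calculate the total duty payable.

¥239,602.86

Line 1 (A-908, Orania, 2,562 liters, ¥546,372.12):
Base rate for A-908 is ¥2.64/liter.
Duty = 2,562 × ¥2.64 = ¥6,763.68.
Line 2 (T-182, Bralland, 2,134 units, ¥435,848.16):
Base rate for T-182 is 31.5%.
T-182 has an FTA preferential rate, but origin Bralland is not Galara; base rate stands.
Additional duty on T-182 from Bralland: +19.2%. Applied ad valorem rate: 31.5% + 19.2% = 50.7%.
Duty = ¥435,848.16 × 50.7% = ¥220,975.02.
Line 3 (U-241, Orania, 1,848 kg, ¥333,268.32):
Base rate for U-241 is ¥6.42/kg.
The additional-duty order on U-241 targets Bralland, not Orania; it does not apply.
Duty = 1,848 × ¥6.42 = ¥11,864.16.
Total = ¥6,763.68 + ¥220,975.02 + ¥11,864.16 = ¥239,602.86.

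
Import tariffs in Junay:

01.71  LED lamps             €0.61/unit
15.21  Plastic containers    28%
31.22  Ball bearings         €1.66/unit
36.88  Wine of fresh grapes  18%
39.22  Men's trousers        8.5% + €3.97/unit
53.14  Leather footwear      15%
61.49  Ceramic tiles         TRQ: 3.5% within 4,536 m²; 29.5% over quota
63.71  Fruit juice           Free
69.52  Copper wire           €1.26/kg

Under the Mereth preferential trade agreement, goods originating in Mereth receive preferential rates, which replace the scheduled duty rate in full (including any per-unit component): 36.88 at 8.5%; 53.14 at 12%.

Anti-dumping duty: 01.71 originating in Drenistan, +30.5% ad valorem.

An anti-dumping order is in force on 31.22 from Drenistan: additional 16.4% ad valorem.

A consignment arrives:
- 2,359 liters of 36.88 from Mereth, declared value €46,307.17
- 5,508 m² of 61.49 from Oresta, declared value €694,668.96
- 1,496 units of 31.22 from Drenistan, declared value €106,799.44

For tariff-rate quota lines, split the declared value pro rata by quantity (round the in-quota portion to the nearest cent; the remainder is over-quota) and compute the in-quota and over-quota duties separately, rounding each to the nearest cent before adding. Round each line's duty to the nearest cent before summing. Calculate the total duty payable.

Line 1 (36.88, Mereth, 2,359 liters, €46,307.17):
Base rate for 36.88 is 18%.
Origin Mereth qualifies under the Junay–Mereth agreement and 36.88 is covered: preferential rate 8.5% applies instead.
Duty = €46,307.17 × 8.5% = €3,936.11.
Line 2 (61.49, Oresta, 5,508 m², €694,668.96):
Code 61.49 is under a tariff-rate quota (threshold 4,536 m²). In-quota: 4,536 m² at 3.5%; over-quota: 972 m² at 29.5%.
Pro-rata value split: in-quota = €694,668.96 × 4,536/5,508 = €572,080.32; over-quota = €694,668.96 − €572,080.32 = €122,588.64.
In-quota duty = €572,080.32 × 3.5% = €20,022.81. Over-quota duty = €122,588.64 × 29.5% = €36,163.65.
Line duty = €20,022.81 + €36,163.65 = €56,186.46.
Line 3 (31.22, Drenistan, 1,496 units, €106,799.44):
Base rate for 31.22 is €1.66/unit.
Additional duty on 31.22 from Drenistan: +16.4% ad valorem. Applied ad valorem rate = 16.4%.
Duty = €106,799.44 × 16.4% + 1,496 × €1.66 = €19,998.47.
Total = €3,936.11 + €56,186.46 + €19,998.47 = €80,121.04.

€80,121.04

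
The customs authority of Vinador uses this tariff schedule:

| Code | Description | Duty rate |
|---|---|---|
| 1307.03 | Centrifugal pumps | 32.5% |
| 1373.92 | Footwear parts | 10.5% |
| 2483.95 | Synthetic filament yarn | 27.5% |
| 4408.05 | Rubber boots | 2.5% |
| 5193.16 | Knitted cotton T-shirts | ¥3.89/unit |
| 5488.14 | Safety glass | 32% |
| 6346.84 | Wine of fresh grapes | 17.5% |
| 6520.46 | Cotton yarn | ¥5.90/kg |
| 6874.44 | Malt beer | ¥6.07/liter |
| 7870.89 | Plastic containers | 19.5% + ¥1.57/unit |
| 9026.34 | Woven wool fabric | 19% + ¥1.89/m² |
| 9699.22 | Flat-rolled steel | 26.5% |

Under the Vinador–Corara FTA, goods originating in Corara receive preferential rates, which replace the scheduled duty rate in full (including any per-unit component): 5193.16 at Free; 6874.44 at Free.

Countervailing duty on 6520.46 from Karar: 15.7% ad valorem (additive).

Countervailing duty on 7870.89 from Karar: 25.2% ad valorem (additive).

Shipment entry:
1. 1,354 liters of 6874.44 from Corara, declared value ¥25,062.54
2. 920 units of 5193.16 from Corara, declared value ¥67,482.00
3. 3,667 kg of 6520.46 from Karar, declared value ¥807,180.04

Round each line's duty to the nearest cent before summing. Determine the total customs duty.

Line 1 (6874.44, Corara, 1,354 liters, ¥25,062.54):
Base rate for 6874.44 is ¥6.07/liter.
Origin Corara qualifies under the Vinador–Corara agreement and 6874.44 is covered: preferential rate Free applies instead.
Duty = ¥25,062.54 × 0% = ¥0.00.
Line 2 (5193.16, Corara, 920 units, ¥67,482.00):
Base rate for 5193.16 is ¥3.89/unit.
Origin Corara qualifies under the Vinador–Corara agreement and 5193.16 is covered: preferential rate Free applies instead.
Duty = ¥67,482.00 × 0% = ¥0.00.
Line 3 (6520.46, Karar, 3,667 kg, ¥807,180.04):
Base rate for 6520.46 is ¥5.90/kg.
Additional duty on 6520.46 from Karar: +15.7% ad valorem. Applied ad valorem rate = 15.7%.
Duty = ¥807,180.04 × 15.7% + 3,667 × ¥5.90 = ¥148,362.57.
Total = ¥0.00 + ¥0.00 + ¥148,362.57 = ¥148,362.57.

¥148,362.57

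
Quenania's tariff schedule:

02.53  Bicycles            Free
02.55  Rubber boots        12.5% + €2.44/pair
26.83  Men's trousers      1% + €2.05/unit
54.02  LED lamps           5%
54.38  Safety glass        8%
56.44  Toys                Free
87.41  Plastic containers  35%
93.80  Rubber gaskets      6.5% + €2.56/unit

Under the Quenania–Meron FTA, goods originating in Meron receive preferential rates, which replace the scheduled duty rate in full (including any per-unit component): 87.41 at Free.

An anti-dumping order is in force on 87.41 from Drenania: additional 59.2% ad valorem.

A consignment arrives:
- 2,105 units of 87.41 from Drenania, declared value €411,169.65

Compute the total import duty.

Line 1 (87.41, Drenania, 2,105 units, €411,169.65):
Base rate for 87.41 is 35%.
87.41 has an FTA preferential rate, but origin Drenania is not Meron; base rate stands.
Additional duty on 87.41 from Drenania: +59.2%. Applied ad valorem rate: 35% + 59.2% = 94.2%.
Duty = €411,169.65 × 94.2% = €387,321.81.

€387,321.81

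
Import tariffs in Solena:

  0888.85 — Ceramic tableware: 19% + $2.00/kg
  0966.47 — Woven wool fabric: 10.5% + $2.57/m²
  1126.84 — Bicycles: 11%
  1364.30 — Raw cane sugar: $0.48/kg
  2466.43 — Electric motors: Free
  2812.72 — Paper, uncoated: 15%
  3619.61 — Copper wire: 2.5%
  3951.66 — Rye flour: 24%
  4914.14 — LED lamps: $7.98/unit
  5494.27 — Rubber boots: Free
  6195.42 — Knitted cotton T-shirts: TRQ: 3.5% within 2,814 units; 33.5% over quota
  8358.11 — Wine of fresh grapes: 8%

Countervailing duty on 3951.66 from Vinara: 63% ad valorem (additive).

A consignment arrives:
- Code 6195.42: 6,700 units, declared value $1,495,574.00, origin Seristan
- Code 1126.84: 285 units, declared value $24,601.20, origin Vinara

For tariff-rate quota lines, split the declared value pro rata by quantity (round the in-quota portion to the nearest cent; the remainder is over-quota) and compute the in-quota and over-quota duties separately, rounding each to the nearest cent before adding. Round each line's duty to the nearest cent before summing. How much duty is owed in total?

Line 1 (6195.42, Seristan, 6,700 units, $1,495,574.00):
Code 6195.42 is under a tariff-rate quota (threshold 2,814 units). In-quota: 2,814 units at 3.5%; over-quota: 3,886 units at 33.5%.
Pro-rata value split: in-quota = $1,495,574.00 × 2,814/6,700 = $628,141.08; over-quota = $1,495,574.00 − $628,141.08 = $867,432.92.
In-quota duty = $628,141.08 × 3.5% = $21,984.94. Over-quota duty = $867,432.92 × 33.5% = $290,590.03.
Line duty = $21,984.94 + $290,590.03 = $312,574.97.
Line 2 (1126.84, Vinara, 285 units, $24,601.20):
Base rate for 1126.84 is 11%.
Duty = $24,601.20 × 11% = $2,706.13.
Total = $312,574.97 + $2,706.13 = $315,281.10.

$315,281.10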